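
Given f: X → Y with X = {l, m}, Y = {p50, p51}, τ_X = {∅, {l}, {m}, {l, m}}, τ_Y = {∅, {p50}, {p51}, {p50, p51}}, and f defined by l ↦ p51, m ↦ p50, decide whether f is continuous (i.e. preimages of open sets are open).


f IS continuous.

Compute f^{-1}(U) for each U ∈ τ_Y:
  U = ∅: f^{-1}(U) = ∅ ∈ τ_X ✓.
  U = {p50}: f^{-1}(U) = {m} ∈ τ_X ✓.
  U = {p51}: f^{-1}(U) = {l} ∈ τ_X ✓.
  U = {p50, p51}: f^{-1}(U) = {l, m} ∈ τ_X ✓.
Every preimage lies in τ_X, so f IS continuous.


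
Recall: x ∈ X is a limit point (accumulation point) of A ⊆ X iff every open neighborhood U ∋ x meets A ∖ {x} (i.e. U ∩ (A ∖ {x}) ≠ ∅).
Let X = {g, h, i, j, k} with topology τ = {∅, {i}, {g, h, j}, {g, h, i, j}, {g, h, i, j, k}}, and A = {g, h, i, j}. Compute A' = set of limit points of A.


A' = {g, h, j, k}

For each x ∈ X, list the open sets U ∈ τ with x ∈ U, then check whether U ∩ (A ∖ {x}) ≠ ∅ for every such U.
  x = g: opens ∋ x are {g, h, j}, {g, h, i, j}, {g, h, i, j, k}; each meets A ∖ {g}, so x IS a limit point.
  x = h: opens ∋ x are {g, h, j}, {g, h, i, j}, {g, h, i, j, k}; each meets A ∖ {h}, so x IS a limit point.
  x = i: open {i} ∋ x has {i} ∩ (A ∖ {i}) = ∅, so x is NOT a limit point.
  x = j: opens ∋ x are {g, h, j}, {g, h, i, j}, {g, h, i, j, k}; each meets A ∖ {j}, so x IS a limit point.
  x = k: opens ∋ x are {g, h, i, j, k}; each meets A ∖ {k}, so x IS a limit point.
Collecting: A' = {g, h, j, k}.


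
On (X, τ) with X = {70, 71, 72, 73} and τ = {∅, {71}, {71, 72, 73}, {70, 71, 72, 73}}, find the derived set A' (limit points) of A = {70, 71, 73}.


A' = {70, 72, 73}

For each x ∈ X, list the open sets U ∈ τ with x ∈ U, then check whether U ∩ (A ∖ {x}) ≠ ∅ for every such U.
  x = 70: opens ∋ x are {70, 71, 72, 73}; each meets A ∖ {70}, so x IS a limit point.
  x = 71: open {71} ∋ x has {71} ∩ (A ∖ {71}) = ∅, so x is NOT a limit point.
  x = 72: opens ∋ x are {71, 72, 73}, {70, 71, 72, 73}; each meets A ∖ {72}, so x IS a limit point.
  x = 73: opens ∋ x are {71, 72, 73}, {70, 71, 72, 73}; each meets A ∖ {73}, so x IS a limit point.
Collecting: A' = {70, 72, 73}.


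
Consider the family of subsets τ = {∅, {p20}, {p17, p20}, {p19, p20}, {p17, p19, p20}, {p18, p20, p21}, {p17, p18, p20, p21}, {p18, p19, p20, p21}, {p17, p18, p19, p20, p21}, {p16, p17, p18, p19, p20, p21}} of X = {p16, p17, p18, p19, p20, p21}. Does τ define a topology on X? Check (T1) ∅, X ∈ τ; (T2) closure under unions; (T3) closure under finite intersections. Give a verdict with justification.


τ IS a topology on X.

Axiom (T1): ∅ ∈ τ? Yes; X ∈ τ? Yes.
Axiom (T2/T3): check pairwise unions and intersections of members of τ.
All pairwise intersections and unions checked — each lies in τ. Therefore τ satisfies (T1), (T2), (T3): it IS a topology on X.


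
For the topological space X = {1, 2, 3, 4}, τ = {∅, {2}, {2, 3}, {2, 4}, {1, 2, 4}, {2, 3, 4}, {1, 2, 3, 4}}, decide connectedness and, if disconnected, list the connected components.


(X, τ) is connected.

Find clopen sets (U ∈ τ with X ∖ U ∈ τ):
  U = ∅, X ∖ U = {1, 2, 3, 4} — both open, so U is clopen.
  U = {1, 2, 3, 4}, X ∖ U = ∅ — both open, so U is clopen.
Only trivial clopens (∅ and X) exist, so (X, τ) is connected.
Compute connected components by grouping points that agree on all clopens:
  component: {1, 2, 3, 4}


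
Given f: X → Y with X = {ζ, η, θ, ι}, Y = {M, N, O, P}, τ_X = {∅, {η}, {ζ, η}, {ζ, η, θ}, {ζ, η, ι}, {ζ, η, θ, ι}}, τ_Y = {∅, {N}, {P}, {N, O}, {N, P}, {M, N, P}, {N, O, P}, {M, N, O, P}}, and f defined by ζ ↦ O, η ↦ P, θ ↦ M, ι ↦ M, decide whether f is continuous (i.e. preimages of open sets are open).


f is NOT continuous.

Compute f^{-1}(U) for each U ∈ τ_Y:
  U = ∅: f^{-1}(U) = ∅ ∈ τ_X ✓.
  U = {N}: f^{-1}(U) = ∅ ∈ τ_X ✓.
  U = {P}: f^{-1}(U) = {η} ∈ τ_X ✓.
  U = {N, O}: f^{-1}(U) = {ζ} ∉ τ_X ✗.
  U = {N, P}: f^{-1}(U) = {η} ∈ τ_X ✓.
  U = {M, N, P}: f^{-1}(U) = {η, θ, ι} ∉ τ_X ✗.
  U = {N, O, P}: f^{-1}(U) = {ζ, η} ∈ τ_X ✓.
  U = {M, N, O, P}: f^{-1}(U) = {ζ, η, θ, ι} ∈ τ_X ✓.
Found U = {N, O} with f^{-1}(U) = {ζ} not in τ_X. Therefore f is NOT continuous.


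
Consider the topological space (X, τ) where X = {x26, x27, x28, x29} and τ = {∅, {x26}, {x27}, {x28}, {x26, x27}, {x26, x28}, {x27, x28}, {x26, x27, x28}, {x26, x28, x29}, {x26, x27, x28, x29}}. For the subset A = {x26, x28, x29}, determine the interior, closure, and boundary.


int(A) = {x26, x28, x29}, cl(A) = {x26, x28, x29}, ∂A = ∅.

Closed sets in (X, τ) are complements of opens:
  closed(X, τ) = {∅, {x27}, {x29}, {x26, x29}, {x27, x29}, {x28, x29}, {x26, x27, x29}, {x26, x28, x29}, {x27, x28, x29}, {x26, x27, x28, x29}}.
int(A) = ⋃ {U ∈ τ : U ⊆ A}. Opens contained in A: ∅, {x26}, {x28}, {x26, x28}, {x26, x28, x29}.
Taking the union of these: int(A) = {x26, x28, x29}.
cl(A) = ⋂ {C closed : A ⊆ C}. Closed sets containing A: {x26, x28, x29}, {x26, x27, x28, x29}.
Intersecting these: cl(A) = {x26, x28, x29}.
∂A = cl(A) ∖ int(A) = {x26, x28, x29} ∖ {x26, x28, x29} = ∅.


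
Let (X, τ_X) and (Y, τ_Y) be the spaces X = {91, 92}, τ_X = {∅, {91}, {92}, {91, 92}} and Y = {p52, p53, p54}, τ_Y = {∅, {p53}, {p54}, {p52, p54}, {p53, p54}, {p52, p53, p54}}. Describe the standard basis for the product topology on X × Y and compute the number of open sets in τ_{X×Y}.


Basis B = {∅ × ∅, {91} × {p53}, {91} × {p54}, {92} × {p53}, {92} × {p54}, {91} × {p52, p54}, {91} × {p53, p54}, {91, 92} × {p53}, {91, 92} × {p54}, {92} × {p52, p54}, {92} × {p53, p54}, {91} × {p52, p53, p54}, {92} × {p52, p53, p54}, {91, 92} × {p52, p54}, {91, 92} × {p53, p54}, {91, 92} × {p52, p53, p54}}; |τ_{X×Y}| = 36.

Enumerate products U × V with U ∈ τ_X, V ∈ τ_Y (deduplicated):
  ∅ × ∅ = {} (∅)
  {91} × {p53} = {(91,p53)}
  {91} × {p54} = {(91,p54)}
  {92} × {p53} = {(92,p53)}
  {92} × {p54} = {(92,p54)}
  {91} × {p52, p54} = {(91,p52), (91,p54)}
  {91} × {p53, p54} = {(91,p53), (91,p54)}
  {91, 92} × {p53} = {(91,p53), (92,p53)}
  {91, 92} × {p54} = {(91,p54), (92,p54)}
  {92} × {p52, p54} = {(92,p52), (92,p54)}
  {92} × {p53, p54} = {(92,p53), (92,p54)}
  {91} × {p52, p53, p54} = {(91,p52), (91,p53), (91,p54)}
  {92} × {p52, p53, p54} = {(92,p52), (92,p53), (92,p54)}
  {91, 92} × {p52, p54} = {(91,p52), (91,p54), (92,p52), (92,p54)}
  {91, 92} × {p53, p54} = {(91,p53), (91,p54), (92,p53), (92,p54)}
  {91, 92} × {p52, p53, p54} = {(91,p52), (91,p53), (91,p54), (92,p52), (92,p53), (92,p54)}
These 16 distinct sets form the basis B.
Close under arbitrary unions to get τ_{X×Y}; counting gives |τ_{X×Y}| = 36.


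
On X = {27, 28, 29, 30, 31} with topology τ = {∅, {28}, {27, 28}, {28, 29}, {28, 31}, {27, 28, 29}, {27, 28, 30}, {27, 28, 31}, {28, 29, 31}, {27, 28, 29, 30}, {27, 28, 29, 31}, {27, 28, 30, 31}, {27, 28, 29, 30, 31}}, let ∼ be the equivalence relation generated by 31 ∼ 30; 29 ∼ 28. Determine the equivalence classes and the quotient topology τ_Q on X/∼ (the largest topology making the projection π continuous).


X/∼ = {[27], [28=29], [30=31]}; |τ_Q| = 4.

Equivalence classes: [27], [28=29], [30=31].
Quotient map π: X → X/∼ sends 27 ↦ [27], 28 ↦ [28=29], 29 ↦ [28=29], 30 ↦ [30=31], 31 ↦ [30=31].
For each subset V ⊆ X/∼, compute π^{-1}(V) ⊆ X and check whether π^{-1}(V) ∈ τ. V is open in τ_Q iff π^{-1}(V) ∈ τ.
  V = {}: π^{-1}(V) = ∅ ∈ τ ✓.
  V = {[27]}: π^{-1}(V) = {27} ∉ τ ✗.
  V = {[28=29]}: π^{-1}(V) = {28, 29} ∈ τ ✓.
  V = {[27], [28=29]}: π^{-1}(V) = {27, 28, 29} ∈ τ ✓.
  V = {[30=31]}: π^{-1}(V) = {30, 31} ∉ τ ✗.
  V = {[27], [30=31]}: π^{-1}(V) = {27, 30, 31} ∉ τ ✗.
  V = {[28=29], [30=31]}: π^{-1}(V) = {28, 29, 30, 31} ∉ τ ✗.
  V = {[27], [28=29], [30=31]}: π^{-1}(V) = {27, 28, 29, 30, 31} ∈ τ ✓.
Open sets in the quotient: τ_Q = {{}, {[28=29]}, {[27], [28=29]}, {[27], [28=29], [30=31]}} (4 elements).


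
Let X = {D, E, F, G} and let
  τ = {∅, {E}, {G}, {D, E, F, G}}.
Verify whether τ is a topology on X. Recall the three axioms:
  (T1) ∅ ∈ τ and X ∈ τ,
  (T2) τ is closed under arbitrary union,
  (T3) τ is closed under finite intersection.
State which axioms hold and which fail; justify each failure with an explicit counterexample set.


τ is NOT a topology on X.

Axiom (T1): ∅ ∈ τ? Yes; X ∈ τ? Yes.
Axiom (T2/T3): check pairwise unions and intersections of members of τ.
Counterexample for (T2): {E} ∪ {G} = {E, G} ∉ τ. Therefore τ is NOT a topology.


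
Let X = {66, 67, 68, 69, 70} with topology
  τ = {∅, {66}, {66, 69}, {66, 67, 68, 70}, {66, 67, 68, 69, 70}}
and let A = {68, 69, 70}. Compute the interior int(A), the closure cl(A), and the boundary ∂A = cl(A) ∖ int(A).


int(A) = ∅, cl(A) = {67, 68, 69, 70}, ∂A = {67, 68, 69, 70}.

Closed sets in (X, τ) are complements of opens:
  closed(X, τ) = {∅, {69}, {67, 68, 70}, {67, 68, 69, 70}, {66, 67, 68, 69, 70}}.
int(A) = ⋃ {U ∈ τ : U ⊆ A}. Opens contained in A: ∅.
Taking the union of these: int(A) = ∅.
cl(A) = ⋂ {C closed : A ⊆ C}. Closed sets containing A: {67, 68, 69, 70}, {66, 67, 68, 69, 70}.
Intersecting these: cl(A) = {67, 68, 69, 70}.
∂A = cl(A) ∖ int(A) = {67, 68, 69, 70} ∖ ∅ = {67, 68, 69, 70}.


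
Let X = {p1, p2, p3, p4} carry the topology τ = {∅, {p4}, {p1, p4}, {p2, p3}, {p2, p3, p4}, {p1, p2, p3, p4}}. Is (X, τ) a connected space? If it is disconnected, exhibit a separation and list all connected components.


(X, τ) is disconnected; components = [{p1, p4}, {p2, p3}].

Find clopen sets (U ∈ τ with X ∖ U ∈ τ):
  U = ∅, X ∖ U = {p1, p2, p3, p4} — both open, so U is clopen.
  U = {p1, p4}, X ∖ U = {p2, p3} — both open, so U is clopen.
  U = {p2, p3}, X ∖ U = {p1, p4} — both open, so U is clopen.
  U = {p1, p2, p3, p4}, X ∖ U = ∅ — both open, so U is clopen.
Nontrivial clopen(s) exist: e.g. {p1, p4}. So (X, τ) is disconnected.
Compute connected components by grouping points that agree on all clopens:
  component: {p1, p4}
  component: {p2, p3}


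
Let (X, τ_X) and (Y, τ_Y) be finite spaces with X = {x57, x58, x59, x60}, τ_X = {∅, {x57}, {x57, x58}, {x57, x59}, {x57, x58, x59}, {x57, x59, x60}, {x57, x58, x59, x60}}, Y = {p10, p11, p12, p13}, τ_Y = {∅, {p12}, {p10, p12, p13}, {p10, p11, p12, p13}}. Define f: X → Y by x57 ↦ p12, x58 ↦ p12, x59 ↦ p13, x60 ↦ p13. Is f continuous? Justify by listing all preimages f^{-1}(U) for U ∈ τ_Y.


f IS continuous.

Compute f^{-1}(U) for each U ∈ τ_Y:
  U = ∅: f^{-1}(U) = ∅ ∈ τ_X ✓.
  U = {p12}: f^{-1}(U) = {x57, x58} ∈ τ_X ✓.
  U = {p10, p12, p13}: f^{-1}(U) = {x57, x58, x59, x60} ∈ τ_X ✓.
  U = {p10, p11, p12, p13}: f^{-1}(U) = {x57, x58, x59, x60} ∈ τ_X ✓.
Every preimage lies in τ_X, so f IS continuous.


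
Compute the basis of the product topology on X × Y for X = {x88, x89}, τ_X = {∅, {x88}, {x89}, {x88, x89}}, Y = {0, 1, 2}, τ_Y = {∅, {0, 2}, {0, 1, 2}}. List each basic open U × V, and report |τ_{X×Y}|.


Basis B = {∅ × ∅, {x88} × {0, 2}, {x89} × {0, 2}, {x88} × {0, 1, 2}, {x89} × {0, 1, 2}, {x88, x89} × {0, 2}, {x88, x89} × {0, 1, 2}}; |τ_{X×Y}| = 9.

Enumerate products U × V with U ∈ τ_X, V ∈ τ_Y (deduplicated):
  ∅ × ∅ = {} (∅)
  {x88} × {0, 2} = {(x88,0), (x88,2)}
  {x89} × {0, 2} = {(x89,0), (x89,2)}
  {x88} × {0, 1, 2} = {(x88,0), (x88,1), (x88,2)}
  {x89} × {0, 1, 2} = {(x89,0), (x89,1), (x89,2)}
  {x88, x89} × {0, 2} = {(x88,0), (x88,2), (x89,0), (x89,2)}
  {x88, x89} × {0, 1, 2} = {(x88,0), (x88,1), (x88,2), (x89,0), (x89,1), (x89,2)}
These 7 distinct sets form the basis B.
Close under arbitrary unions to get τ_{X×Y}; counting gives |τ_{X×Y}| = 9.


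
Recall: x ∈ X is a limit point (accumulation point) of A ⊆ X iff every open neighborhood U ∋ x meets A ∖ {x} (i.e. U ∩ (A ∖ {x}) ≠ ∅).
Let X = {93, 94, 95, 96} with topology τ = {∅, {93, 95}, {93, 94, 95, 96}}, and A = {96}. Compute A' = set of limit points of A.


A' = {94}

For each x ∈ X, list the open sets U ∈ τ with x ∈ U, then check whether U ∩ (A ∖ {x}) ≠ ∅ for every such U.
  x = 93: open {93, 95} ∋ x has {93, 95} ∩ (A ∖ {93}) = ∅, so x is NOT a limit point.
  x = 94: opens ∋ x are {93, 94, 95, 96}; each meets A ∖ {94}, so x IS a limit point.
  x = 95: open {93, 95} ∋ x has {93, 95} ∩ (A ∖ {95}) = ∅, so x is NOT a limit point.
  x = 96: open {93, 94, 95, 96} ∋ x has {93, 94, 95, 96} ∩ (A ∖ {96}) = ∅, so x is NOT a limit point.
Collecting: A' = {94}.


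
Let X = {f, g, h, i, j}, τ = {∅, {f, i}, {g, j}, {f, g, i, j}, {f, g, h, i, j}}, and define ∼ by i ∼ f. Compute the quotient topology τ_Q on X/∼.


X/∼ = {[f=i], [g], [h], [j]}; |τ_Q| = 5.

Equivalence classes: [f=i], [g], [h], [j].
Quotient map π: X → X/∼ sends f ↦ [f=i], g ↦ [g], h ↦ [h], i ↦ [f=i], j ↦ [j].
For each subset V ⊆ X/∼, compute π^{-1}(V) ⊆ X and check whether π^{-1}(V) ∈ τ. V is open in τ_Q iff π^{-1}(V) ∈ τ.
  V = {}: π^{-1}(V) = ∅ ∈ τ ✓.
  V = {[f=i]}: π^{-1}(V) = {f, i} ∈ τ ✓.
  V = {[g]}: π^{-1}(V) = {g} ∉ τ ✗.
  V = {[f=i], [g]}: π^{-1}(V) = {f, g, i} ∉ τ ✗.
  V = {[h]}: π^{-1}(V) = {h} ∉ τ ✗.
  V = {[f=i], [h]}: π^{-1}(V) = {f, h, i} ∉ τ ✗.
  V = {[g], [h]}: π^{-1}(V) = {g, h} ∉ τ ✗.
  V = {[f=i], [g], [h]}: π^{-1}(V) = {f, g, h, i} ∉ τ ✗.
  V = {[j]}: π^{-1}(V) = {j} ∉ τ ✗.
  V = {[f=i], [j]}: π^{-1}(V) = {f, i, j} ∉ τ ✗.
  V = {[g], [j]}: π^{-1}(V) = {g, j} ∈ τ ✓.
  V = {[f=i], [g], [j]}: π^{-1}(V) = {f, g, i, j} ∈ τ ✓.
  V = {[h], [j]}: π^{-1}(V) = {h, j} ∉ τ ✗.
  V = {[f=i], [h], [j]}: π^{-1}(V) = {f, h, i, j} ∉ τ ✗.
  V = {[g], [h], [j]}: π^{-1}(V) = {g, h, j} ∉ τ ✗.
  V = {[f=i], [g], [h], [j]}: π^{-1}(V) = {f, g, h, i, j} ∈ τ ✓.
Open sets in the quotient: τ_Q = {{}, {[f=i]}, {[g], [j]}, {[f=i], [g], [j]}, {[f=i], [g], [h], [j]}} (5 elements).


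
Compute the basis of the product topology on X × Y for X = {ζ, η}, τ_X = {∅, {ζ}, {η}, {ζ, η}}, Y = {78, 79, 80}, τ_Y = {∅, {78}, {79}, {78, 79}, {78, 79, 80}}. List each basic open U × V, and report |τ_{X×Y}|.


Basis B = {∅ × ∅, {ζ} × {78}, {ζ} × {79}, {η} × {78}, {η} × {79}, {ζ} × {78, 79}, {ζ, η} × {78}, {ζ, η} × {79}, {η} × {78, 79}, {ζ} × {78, 79, 80}, {η} × {78, 79, 80}, {ζ, η} × {78, 79}, {ζ, η} × {78, 79, 80}}; |τ_{X×Y}| = 25.

Enumerate products U × V with U ∈ τ_X, V ∈ τ_Y (deduplicated):
  ∅ × ∅ = {} (∅)
  {ζ} × {78} = {(ζ,78)}
  {ζ} × {79} = {(ζ,79)}
  {η} × {78} = {(η,78)}
  {η} × {79} = {(η,79)}
  {ζ} × {78, 79} = {(ζ,78), (ζ,79)}
  {ζ, η} × {78} = {(ζ,78), (η,78)}
  {ζ, η} × {79} = {(ζ,79), (η,79)}
  {η} × {78, 79} = {(η,78), (η,79)}
  {ζ} × {78, 79, 80} = {(ζ,78), (ζ,79), (ζ,80)}
  {η} × {78, 79, 80} = {(η,78), (η,79), (η,80)}
  {ζ, η} × {78, 79} = {(ζ,78), (ζ,79), (η,78), (η,79)}
  {ζ, η} × {78, 79, 80} = {(ζ,78), (ζ,79), (ζ,80), (η,78), (η,79), (η,80)}
These 13 distinct sets form the basis B.
Close under arbitrary unions to get τ_{X×Y}; counting gives |τ_{X×Y}| = 25.


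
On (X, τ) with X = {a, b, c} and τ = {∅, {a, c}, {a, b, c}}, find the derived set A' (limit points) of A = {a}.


A' = {b, c}

For each x ∈ X, list the open sets U ∈ τ with x ∈ U, then check whether U ∩ (A ∖ {x}) ≠ ∅ for every such U.
  x = a: open {a, c} ∋ x has {a, c} ∩ (A ∖ {a}) = ∅, so x is NOT a limit point.
  x = b: opens ∋ x are {a, b, c}; each meets A ∖ {b}, so x IS a limit point.
  x = c: opens ∋ x are {a, c}, {a, b, c}; each meets A ∖ {c}, so x IS a limit point.
Collecting: A' = {b, c}.


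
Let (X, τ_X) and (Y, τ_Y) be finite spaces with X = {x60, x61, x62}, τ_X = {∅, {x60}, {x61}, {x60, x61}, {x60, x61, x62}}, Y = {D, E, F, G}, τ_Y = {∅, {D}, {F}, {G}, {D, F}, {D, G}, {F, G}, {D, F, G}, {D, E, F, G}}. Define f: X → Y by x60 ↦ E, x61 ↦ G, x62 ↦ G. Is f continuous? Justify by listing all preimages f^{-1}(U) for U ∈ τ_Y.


f is NOT continuous.

Compute f^{-1}(U) for each U ∈ τ_Y:
  U = ∅: f^{-1}(U) = ∅ ∈ τ_X ✓.
  U = {D}: f^{-1}(U) = ∅ ∈ τ_X ✓.
  U = {F}: f^{-1}(U) = ∅ ∈ τ_X ✓.
  U = {G}: f^{-1}(U) = {x61, x62} ∉ τ_X ✗.
  U = {D, F}: f^{-1}(U) = ∅ ∈ τ_X ✓.
  U = {D, G}: f^{-1}(U) = {x61, x62} ∉ τ_X ✗.
  U = {F, G}: f^{-1}(U) = {x61, x62} ∉ τ_X ✗.
  U = {D, F, G}: f^{-1}(U) = {x61, x62} ∉ τ_X ✗.
  U = {D, E, F, G}: f^{-1}(U) = {x60, x61, x62} ∈ τ_X ✓.
Found U = {G} with f^{-1}(U) = {x61, x62} not in τ_X. Therefore f is NOT continuous.


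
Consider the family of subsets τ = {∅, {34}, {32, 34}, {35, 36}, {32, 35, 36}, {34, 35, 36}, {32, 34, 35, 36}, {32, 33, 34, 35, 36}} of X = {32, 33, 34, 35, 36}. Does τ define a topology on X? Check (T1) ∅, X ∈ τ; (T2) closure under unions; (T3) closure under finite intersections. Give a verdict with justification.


τ is NOT a topology on X.

Axiom (T1): ∅ ∈ τ? Yes; X ∈ τ? Yes.
Axiom (T2/T3): check pairwise unions and intersections of members of τ.
Counterexample for (T3): {32, 34} ∩ {32, 35, 36} = {32} ∉ τ. Therefore τ is NOT a topology.


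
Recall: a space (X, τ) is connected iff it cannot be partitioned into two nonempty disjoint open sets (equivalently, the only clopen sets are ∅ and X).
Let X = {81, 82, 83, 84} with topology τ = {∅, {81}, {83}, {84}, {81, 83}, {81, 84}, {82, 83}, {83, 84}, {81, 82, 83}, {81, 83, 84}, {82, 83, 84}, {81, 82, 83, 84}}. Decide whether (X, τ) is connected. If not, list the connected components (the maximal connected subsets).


(X, τ) is disconnected; components = [{81}, {84}, {82, 83}].

Find clopen sets (U ∈ τ with X ∖ U ∈ τ):
  U = ∅, X ∖ U = {81, 82, 83, 84} — both open, so U is clopen.
  U = {81}, X ∖ U = {82, 83, 84} — both open, so U is clopen.
  U = {84}, X ∖ U = {81, 82, 83} — both open, so U is clopen.
  U = {81, 84}, X ∖ U = {82, 83} — both open, so U is clopen.
  U = {82, 83}, X ∖ U = {81, 84} — both open, so U is clopen.
  U = {81, 82, 83}, X ∖ U = {84} — both open, so U is clopen.
  U = {82, 83, 84}, X ∖ U = {81} — both open, so U is clopen.
  U = {81, 82, 83, 84}, X ∖ U = ∅ — both open, so U is clopen.
Nontrivial clopen(s) exist: e.g. {84}. So (X, τ) is disconnected.
Compute connected components by grouping points that agree on all clopens:
  component: {81}
  component: {84}
  component: {82, 83}


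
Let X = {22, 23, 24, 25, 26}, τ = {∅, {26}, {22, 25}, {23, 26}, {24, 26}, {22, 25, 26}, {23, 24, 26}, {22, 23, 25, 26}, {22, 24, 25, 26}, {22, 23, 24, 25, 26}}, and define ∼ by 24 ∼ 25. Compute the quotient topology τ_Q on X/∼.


X/∼ = {[22], [23], [24=25], [26]}; |τ_Q| = 5.

Equivalence classes: [22], [23], [24=25], [26].
Quotient map π: X → X/∼ sends 22 ↦ [22], 23 ↦ [23], 24 ↦ [24=25], 25 ↦ [24=25], 26 ↦ [26].
For each subset V ⊆ X/∼, compute π^{-1}(V) ⊆ X and check whether π^{-1}(V) ∈ τ. V is open in τ_Q iff π^{-1}(V) ∈ τ.
  V = {}: π^{-1}(V) = ∅ ∈ τ ✓.
  V = {[22]}: π^{-1}(V) = {22} ∉ τ ✗.
  V = {[23]}: π^{-1}(V) = {23} ∉ τ ✗.
  V = {[22], [23]}: π^{-1}(V) = {22, 23} ∉ τ ✗.
  V = {[24=25]}: π^{-1}(V) = {24, 25} ∉ τ ✗.
  V = {[22], [24=25]}: π^{-1}(V) = {22, 24, 25} ∉ τ ✗.
  V = {[23], [24=25]}: π^{-1}(V) = {23, 24, 25} ∉ τ ✗.
  V = {[22], [23], [24=25]}: π^{-1}(V) = {22, 23, 24, 25} ∉ τ ✗.
  V = {[26]}: π^{-1}(V) = {26} ∈ τ ✓.
  V = {[22], [26]}: π^{-1}(V) = {22, 26} ∉ τ ✗.
  V = {[23], [26]}: π^{-1}(V) = {23, 26} ∈ τ ✓.
  V = {[22], [23], [26]}: π^{-1}(V) = {22, 23, 26} ∉ τ ✗.
  V = {[24=25], [26]}: π^{-1}(V) = {24, 25, 26} ∉ τ ✗.
  V = {[22], [24=25], [26]}: π^{-1}(V) = {22, 24, 25, 26} ∈ τ ✓.
  V = {[23], [24=25], [26]}: π^{-1}(V) = {23, 24, 25, 26} ∉ τ ✗.
  V = {[22], [23], [24=25], [26]}: π^{-1}(V) = {22, 23, 24, 25, 26} ∈ τ ✓.
Open sets in the quotient: τ_Q = {{}, {[26]}, {[23], [26]}, {[22], [24=25], [26]}, {[22], [23], [24=25], [26]}} (5 elements).


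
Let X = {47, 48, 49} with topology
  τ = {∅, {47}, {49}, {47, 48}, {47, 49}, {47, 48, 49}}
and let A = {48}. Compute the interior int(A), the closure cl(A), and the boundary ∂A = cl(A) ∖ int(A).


int(A) = ∅, cl(A) = {48}, ∂A = {48}.

Closed sets in (X, τ) are complements of opens:
  closed(X, τ) = {∅, {48}, {49}, {47, 48}, {48, 49}, {47, 48, 49}}.
int(A) = ⋃ {U ∈ τ : U ⊆ A}. Opens contained in A: ∅.
Taking the union of these: int(A) = ∅.
cl(A) = ⋂ {C closed : A ⊆ C}. Closed sets containing A: {48}, {47, 48}, {48, 49}, {47, 48, 49}.
Intersecting these: cl(A) = {48}.
∂A = cl(A) ∖ int(A) = {48} ∖ ∅ = {48}.


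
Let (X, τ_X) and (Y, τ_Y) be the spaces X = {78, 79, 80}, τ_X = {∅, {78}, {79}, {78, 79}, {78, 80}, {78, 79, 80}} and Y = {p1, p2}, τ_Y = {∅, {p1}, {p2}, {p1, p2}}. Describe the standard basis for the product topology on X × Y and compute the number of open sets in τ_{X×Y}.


Basis B = {∅ × ∅, {78} × {p1}, {78} × {p2}, {79} × {p1}, {79} × {p2}, {78} × {p1, p2}, {78, 79} × {p1}, {78, 80} × {p1}, {78, 79} × {p2}, {78, 80} × {p2}, {79} × {p1, p2}, {78, 79, 80} × {p1}, {78, 79, 80} × {p2}, {78, 79} × {p1, p2}, {78, 80} × {p1, p2}, {78, 79, 80} × {p1, p2}}; |τ_{X×Y}| = 36.

Enumerate products U × V with U ∈ τ_X, V ∈ τ_Y (deduplicated):
  ∅ × ∅ = {} (∅)
  {78} × {p1} = {(78,p1)}
  {78} × {p2} = {(78,p2)}
  {79} × {p1} = {(79,p1)}
  {79} × {p2} = {(79,p2)}
  {78} × {p1, p2} = {(78,p1), (78,p2)}
  {78, 79} × {p1} = {(78,p1), (79,p1)}
  {78, 80} × {p1} = {(78,p1), (80,p1)}
  {78, 79} × {p2} = {(78,p2), (79,p2)}
  {78, 80} × {p2} = {(78,p2), (80,p2)}
  {79} × {p1, p2} = {(79,p1), (79,p2)}
  {78, 79, 80} × {p1} = {(78,p1), (79,p1), (80,p1)}
  {78, 79, 80} × {p2} = {(78,p2), (79,p2), (80,p2)}
  {78, 79} × {p1, p2} = {(78,p1), (78,p2), (79,p1), (79,p2)}
  {78, 80} × {p1, p2} = {(78,p1), (78,p2), (80,p1), (80,p2)}
  {78, 79, 80} × {p1, p2} = {(78,p1), (78,p2), (79,p1), (79,p2), (80,p1), (80,p2)}
These 16 distinct sets form the basis B.
Close under arbitrary unions to get τ_{X×Y}; counting gives |τ_{X×Y}| = 36.


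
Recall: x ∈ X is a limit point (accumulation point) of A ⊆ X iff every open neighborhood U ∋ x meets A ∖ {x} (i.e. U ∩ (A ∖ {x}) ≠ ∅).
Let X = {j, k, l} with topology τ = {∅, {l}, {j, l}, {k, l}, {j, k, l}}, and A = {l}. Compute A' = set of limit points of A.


A' = {j, k}

For each x ∈ X, list the open sets U ∈ τ with x ∈ U, then check whether U ∩ (A ∖ {x}) ≠ ∅ for every such U.
  x = j: opens ∋ x are {j, l}, {j, k, l}; each meets A ∖ {j}, so x IS a limit point.
  x = k: opens ∋ x are {k, l}, {j, k, l}; each meets A ∖ {k}, so x IS a limit point.
  x = l: open {l} ∋ x has {l} ∩ (A ∖ {l}) = ∅, so x is NOT a limit point.
Collecting: A' = {j, k}.


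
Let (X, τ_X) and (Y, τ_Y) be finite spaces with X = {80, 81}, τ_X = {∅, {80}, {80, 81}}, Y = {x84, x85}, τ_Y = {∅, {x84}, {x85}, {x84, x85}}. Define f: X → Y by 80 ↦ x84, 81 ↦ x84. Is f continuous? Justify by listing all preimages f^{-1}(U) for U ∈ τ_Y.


f IS continuous.

Compute f^{-1}(U) for each U ∈ τ_Y:
  U = ∅: f^{-1}(U) = ∅ ∈ τ_X ✓.
  U = {x84}: f^{-1}(U) = {80, 81} ∈ τ_X ✓.
  U = {x85}: f^{-1}(U) = ∅ ∈ τ_X ✓.
  U = {x84, x85}: f^{-1}(U) = {80, 81} ∈ τ_X ✓.
Every preimage lies in τ_X, so f IS continuous.


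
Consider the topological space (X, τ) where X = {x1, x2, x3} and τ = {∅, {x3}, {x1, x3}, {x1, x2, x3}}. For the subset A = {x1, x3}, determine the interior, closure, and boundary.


int(A) = {x1, x3}, cl(A) = {x1, x2, x3}, ∂A = {x2}.

Closed sets in (X, τ) are complements of opens:
  closed(X, τ) = {∅, {x2}, {x1, x2}, {x1, x2, x3}}.
int(A) = ⋃ {U ∈ τ : U ⊆ A}. Opens contained in A: ∅, {x3}, {x1, x3}.
Taking the union of these: int(A) = {x1, x3}.
cl(A) = ⋂ {C closed : A ⊆ C}. Closed sets containing A: {x1, x2, x3}.
Intersecting these: cl(A) = {x1, x2, x3}.
∂A = cl(A) ∖ int(A) = {x1, x2, x3} ∖ {x1, x3} = {x2}.


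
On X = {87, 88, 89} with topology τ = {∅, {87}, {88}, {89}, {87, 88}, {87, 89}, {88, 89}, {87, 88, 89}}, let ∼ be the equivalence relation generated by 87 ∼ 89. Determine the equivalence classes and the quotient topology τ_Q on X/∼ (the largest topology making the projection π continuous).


X/∼ = {[87=89], [88]}; |τ_Q| = 4.

Equivalence classes: [87=89], [88].
Quotient map π: X → X/∼ sends 87 ↦ [87=89], 88 ↦ [88], 89 ↦ [87=89].
For each subset V ⊆ X/∼, compute π^{-1}(V) ⊆ X and check whether π^{-1}(V) ∈ τ. V is open in τ_Q iff π^{-1}(V) ∈ τ.
  V = {}: π^{-1}(V) = ∅ ∈ τ ✓.
  V = {[87=89]}: π^{-1}(V) = {87, 89} ∈ τ ✓.
  V = {[88]}: π^{-1}(V) = {88} ∈ τ ✓.
  V = {[87=89], [88]}: π^{-1}(V) = {87, 88, 89} ∈ τ ✓.
Open sets in the quotient: τ_Q = {{}, {[87=89]}, {[88]}, {[87=89], [88]}} (4 elements).


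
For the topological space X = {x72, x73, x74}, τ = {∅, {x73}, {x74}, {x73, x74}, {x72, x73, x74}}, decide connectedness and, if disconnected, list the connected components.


(X, τ) is connected.

Find clopen sets (U ∈ τ with X ∖ U ∈ τ):
  U = ∅, X ∖ U = {x72, x73, x74} — both open, so U is clopen.
  U = {x72, x73, x74}, X ∖ U = ∅ — both open, so U is clopen.
Only trivial clopens (∅ and X) exist, so (X, τ) is connected.
Compute connected components by grouping points that agree on all clopens:
  component: {x72, x73, x74}


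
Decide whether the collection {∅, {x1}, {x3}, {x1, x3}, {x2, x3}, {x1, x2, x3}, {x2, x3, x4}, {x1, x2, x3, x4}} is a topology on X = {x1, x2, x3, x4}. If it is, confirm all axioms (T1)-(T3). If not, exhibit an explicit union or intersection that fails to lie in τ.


τ IS a topology on X.

Axiom (T1): ∅ ∈ τ? Yes; X ∈ τ? Yes.
Axiom (T2/T3): check pairwise unions and intersections of members of τ.
All pairwise intersections and unions checked — each lies in τ. Therefore τ satisfies (T1), (T2), (T3): it IS a topology on X.


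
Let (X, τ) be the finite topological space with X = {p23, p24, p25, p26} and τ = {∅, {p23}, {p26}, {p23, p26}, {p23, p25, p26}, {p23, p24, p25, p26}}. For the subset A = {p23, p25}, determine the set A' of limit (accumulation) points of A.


A' = {p24, p25}

For each x ∈ X, list the open sets U ∈ τ with x ∈ U, then check whether U ∩ (A ∖ {x}) ≠ ∅ for every such U.
  x = p23: open {p23} ∋ x has {p23} ∩ (A ∖ {p23}) = ∅, so x is NOT a limit point.
  x = p24: opens ∋ x are {p23, p24, p25, p26}; each meets A ∖ {p24}, so x IS a limit point.
  x = p25: opens ∋ x are {p23, p25, p26}, {p23, p24, p25, p26}; each meets A ∖ {p25}, so x IS a limit point.
  x = p26: open {p26} ∋ x has {p26} ∩ (A ∖ {p26}) = ∅, so x is NOT a limit point.
Collecting: A' = {p24, p25}.


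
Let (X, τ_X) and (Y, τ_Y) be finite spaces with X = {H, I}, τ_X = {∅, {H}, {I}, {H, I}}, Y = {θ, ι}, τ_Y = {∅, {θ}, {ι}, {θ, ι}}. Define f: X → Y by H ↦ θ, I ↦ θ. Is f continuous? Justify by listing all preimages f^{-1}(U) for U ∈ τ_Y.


f IS continuous.

Compute f^{-1}(U) for each U ∈ τ_Y:
  U = ∅: f^{-1}(U) = ∅ ∈ τ_X ✓.
  U = {θ}: f^{-1}(U) = {H, I} ∈ τ_X ✓.
  U = {ι}: f^{-1}(U) = ∅ ∈ τ_X ✓.
  U = {θ, ι}: f^{-1}(U) = {H, I} ∈ τ_X ✓.
Every preimage lies in τ_X, so f IS continuous.


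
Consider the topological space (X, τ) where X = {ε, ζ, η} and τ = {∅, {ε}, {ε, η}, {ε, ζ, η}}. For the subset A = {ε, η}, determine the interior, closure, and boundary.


int(A) = {ε, η}, cl(A) = {ε, ζ, η}, ∂A = {ζ}.

Closed sets in (X, τ) are complements of opens:
  closed(X, τ) = {∅, {ζ}, {ζ, η}, {ε, ζ, η}}.
int(A) = ⋃ {U ∈ τ : U ⊆ A}. Opens contained in A: ∅, {ε}, {ε, η}.
Taking the union of these: int(A) = {ε, η}.
cl(A) = ⋂ {C closed : A ⊆ C}. Closed sets containing A: {ε, ζ, η}.
Intersecting these: cl(A) = {ε, ζ, η}.
∂A = cl(A) ∖ int(A) = {ε, ζ, η} ∖ {ε, η} = {ζ}.


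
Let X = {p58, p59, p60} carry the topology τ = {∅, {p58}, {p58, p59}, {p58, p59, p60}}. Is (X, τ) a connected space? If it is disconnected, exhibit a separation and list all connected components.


(X, τ) is connected.

Find clopen sets (U ∈ τ with X ∖ U ∈ τ):
  U = ∅, X ∖ U = {p58, p59, p60} — both open, so U is clopen.
  U = {p58, p59, p60}, X ∖ U = ∅ — both open, so U is clopen.
Only trivial clopens (∅ and X) exist, so (X, τ) is connected.
Compute connected components by grouping points that agree on all clopens:
  component: {p58, p59, p60}


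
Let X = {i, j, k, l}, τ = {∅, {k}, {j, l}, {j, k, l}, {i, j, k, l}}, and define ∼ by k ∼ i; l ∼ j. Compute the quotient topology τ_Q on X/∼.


X/∼ = {[i=k], [j=l]}; |τ_Q| = 3.

Equivalence classes: [i=k], [j=l].
Quotient map π: X → X/∼ sends i ↦ [i=k], j ↦ [j=l], k ↦ [i=k], l ↦ [j=l].
For each subset V ⊆ X/∼, compute π^{-1}(V) ⊆ X and check whether π^{-1}(V) ∈ τ. V is open in τ_Q iff π^{-1}(V) ∈ τ.
  V = {}: π^{-1}(V) = ∅ ∈ τ ✓.
  V = {[i=k]}: π^{-1}(V) = {i, k} ∉ τ ✗.
  V = {[j=l]}: π^{-1}(V) = {j, l} ∈ τ ✓.
  V = {[i=k], [j=l]}: π^{-1}(V) = {i, j, k, l} ∈ τ ✓.
Open sets in the quotient: τ_Q = {{}, {[j=l]}, {[i=k], [j=l]}} (3 elements).


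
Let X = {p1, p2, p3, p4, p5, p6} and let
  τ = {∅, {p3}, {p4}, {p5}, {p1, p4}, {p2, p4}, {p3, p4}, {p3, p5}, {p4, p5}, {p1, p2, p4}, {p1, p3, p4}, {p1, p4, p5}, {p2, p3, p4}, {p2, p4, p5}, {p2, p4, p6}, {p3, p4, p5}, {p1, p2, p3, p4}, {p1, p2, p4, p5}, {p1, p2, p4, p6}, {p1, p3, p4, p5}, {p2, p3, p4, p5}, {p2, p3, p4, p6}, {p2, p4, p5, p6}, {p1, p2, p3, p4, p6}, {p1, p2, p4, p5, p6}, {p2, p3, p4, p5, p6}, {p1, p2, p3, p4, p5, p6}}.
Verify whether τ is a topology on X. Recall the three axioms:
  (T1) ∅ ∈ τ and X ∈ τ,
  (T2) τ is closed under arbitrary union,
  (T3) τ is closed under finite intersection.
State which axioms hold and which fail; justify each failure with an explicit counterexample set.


τ is NOT a topology on X.

Axiom (T1): ∅ ∈ τ? Yes; X ∈ τ? Yes.
Axiom (T2/T3): check pairwise unions and intersections of members of τ.
Counterexample for (T2): {p3} ∪ {p1, p2, p4, p5} = {p1, p2, p3, p4, p5} ∉ τ. Therefore τ is NOT a topology.


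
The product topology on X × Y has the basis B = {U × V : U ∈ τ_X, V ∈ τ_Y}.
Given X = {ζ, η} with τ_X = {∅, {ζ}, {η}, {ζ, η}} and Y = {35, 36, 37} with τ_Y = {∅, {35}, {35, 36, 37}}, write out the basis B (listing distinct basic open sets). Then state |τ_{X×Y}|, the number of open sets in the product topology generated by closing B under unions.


Basis B = {∅ × ∅, {ζ} × {35}, {η} × {35}, {ζ, η} × {35}, {ζ} × {35, 36, 37}, {η} × {35, 36, 37}, {ζ, η} × {35, 36, 37}}; |τ_{X×Y}| = 9.

Enumerate products U × V with U ∈ τ_X, V ∈ τ_Y (deduplicated):
  ∅ × ∅ = {} (∅)
  {ζ} × {35} = {(ζ,35)}
  {η} × {35} = {(η,35)}
  {ζ, η} × {35} = {(ζ,35), (η,35)}
  {ζ} × {35, 36, 37} = {(ζ,35), (ζ,36), (ζ,37)}
  {η} × {35, 36, 37} = {(η,35), (η,36), (η,37)}
  {ζ, η} × {35, 36, 37} = {(ζ,35), (ζ,36), (ζ,37), (η,35), (η,36), (η,37)}
These 7 distinct sets form the basis B.
Close under arbitrary unions to get τ_{X×Y}; counting gives |τ_{X×Y}| = 9.


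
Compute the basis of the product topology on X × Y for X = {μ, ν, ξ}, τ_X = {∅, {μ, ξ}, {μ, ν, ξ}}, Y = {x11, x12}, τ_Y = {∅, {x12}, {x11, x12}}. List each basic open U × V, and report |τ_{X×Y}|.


Basis B = {∅ × ∅, {μ, ξ} × {x12}, {μ, ν, ξ} × {x12}, {μ, ξ} × {x11, x12}, {μ, ν, ξ} × {x11, x12}}; |τ_{X×Y}| = 6.

Enumerate products U × V with U ∈ τ_X, V ∈ τ_Y (deduplicated):
  ∅ × ∅ = {} (∅)
  {μ, ξ} × {x12} = {(μ,x12), (ξ,x12)}
  {μ, ν, ξ} × {x12} = {(μ,x12), (ν,x12), (ξ,x12)}
  {μ, ξ} × {x11, x12} = {(μ,x11), (μ,x12), (ξ,x11), (ξ,x12)}
  {μ, ν, ξ} × {x11, x12} = {(μ,x11), (μ,x12), (ν,x11), (ν,x12), (ξ,x11), (ξ,x12)}
These 5 distinct sets form the basis B.
Close under arbitrary unions to get τ_{X×Y}; counting gives |τ_{X×Y}| = 6.


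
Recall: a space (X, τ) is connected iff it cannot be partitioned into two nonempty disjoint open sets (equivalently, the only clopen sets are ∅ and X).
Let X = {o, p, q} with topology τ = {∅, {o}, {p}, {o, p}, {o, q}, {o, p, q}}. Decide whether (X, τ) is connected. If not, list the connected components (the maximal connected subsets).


(X, τ) is disconnected; components = [{p}, {o, q}].

Find clopen sets (U ∈ τ with X ∖ U ∈ τ):
  U = ∅, X ∖ U = {o, p, q} — both open, so U is clopen.
  U = {p}, X ∖ U = {o, q} — both open, so U is clopen.
  U = {o, q}, X ∖ U = {p} — both open, so U is clopen.
  U = {o, p, q}, X ∖ U = ∅ — both open, so U is clopen.
Nontrivial clopen(s) exist: e.g. {p}. So (X, τ) is disconnected.
Compute connected components by grouping points that agree on all clopens:
  component: {p}
  component: {o, q}


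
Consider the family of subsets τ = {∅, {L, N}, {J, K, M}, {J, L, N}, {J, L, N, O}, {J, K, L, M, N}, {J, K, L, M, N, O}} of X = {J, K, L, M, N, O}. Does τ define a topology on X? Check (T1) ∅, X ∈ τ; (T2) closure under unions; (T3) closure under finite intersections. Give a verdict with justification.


τ is NOT a topology on X.

Axiom (T1): ∅ ∈ τ? Yes; X ∈ τ? Yes.
Axiom (T2/T3): check pairwise unions and intersections of members of τ.
Counterexample for (T3): {J, K, M} ∩ {J, L, N} = {J} ∉ τ. Therefore τ is NOT a topology.


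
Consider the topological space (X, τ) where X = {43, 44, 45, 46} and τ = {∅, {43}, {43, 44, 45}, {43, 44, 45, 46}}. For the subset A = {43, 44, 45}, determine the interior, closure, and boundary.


int(A) = {43, 44, 45}, cl(A) = {43, 44, 45, 46}, ∂A = {46}.

Closed sets in (X, τ) are complements of opens:
  closed(X, τ) = {∅, {46}, {44, 45, 46}, {43, 44, 45, 46}}.
int(A) = ⋃ {U ∈ τ : U ⊆ A}. Opens contained in A: ∅, {43}, {43, 44, 45}.
Taking the union of these: int(A) = {43, 44, 45}.
cl(A) = ⋂ {C closed : A ⊆ C}. Closed sets containing A: {43, 44, 45, 46}.
Intersecting these: cl(A) = {43, 44, 45, 46}.
∂A = cl(A) ∖ int(A) = {43, 44, 45, 46} ∖ {43, 44, 45} = {46}.


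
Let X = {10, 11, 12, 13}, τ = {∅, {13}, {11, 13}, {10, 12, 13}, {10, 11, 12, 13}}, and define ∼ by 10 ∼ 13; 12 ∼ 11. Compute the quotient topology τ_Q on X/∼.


X/∼ = {[10=13], [11=12]}; |τ_Q| = 2.

Equivalence classes: [10=13], [11=12].
Quotient map π: X → X/∼ sends 10 ↦ [10=13], 11 ↦ [11=12], 12 ↦ [11=12], 13 ↦ [10=13].
For each subset V ⊆ X/∼, compute π^{-1}(V) ⊆ X and check whether π^{-1}(V) ∈ τ. V is open in τ_Q iff π^{-1}(V) ∈ τ.
  V = {}: π^{-1}(V) = ∅ ∈ τ ✓.
  V = {[10=13]}: π^{-1}(V) = {10, 13} ∉ τ ✗.
  V = {[11=12]}: π^{-1}(V) = {11, 12} ∉ τ ✗.
  V = {[10=13], [11=12]}: π^{-1}(V) = {10, 11, 12, 13} ∈ τ ✓.
Open sets in the quotient: τ_Q = {{}, {[10=13], [11=12]}} (2 elements).


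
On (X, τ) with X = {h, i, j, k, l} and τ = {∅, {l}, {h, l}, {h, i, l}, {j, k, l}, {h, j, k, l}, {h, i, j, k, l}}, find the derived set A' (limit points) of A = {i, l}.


A' = {h, i, j, k}

For each x ∈ X, list the open sets U ∈ τ with x ∈ U, then check whether U ∩ (A ∖ {x}) ≠ ∅ for every such U.
  x = h: opens ∋ x are {h, l}, {h, i, l}, {h, j, k, l}, {h, i, j, k, l}; each meets A ∖ {h}, so x IS a limit point.
  x = i: opens ∋ x are {h, i, l}, {h, i, j, k, l}; each meets A ∖ {i}, so x IS a limit point.
  x = j: opens ∋ x are {j, k, l}, {h, j, k, l}, {h, i, j, k, l}; each meets A ∖ {j}, so x IS a limit point.
  x = k: opens ∋ x are {j, k, l}, {h, j, k, l}, {h, i, j, k, l}; each meets A ∖ {k}, so x IS a limit point.
  x = l: open {l} ∋ x has {l} ∩ (A ∖ {l}) = ∅, so x is NOT a limit point.
Collecting: A' = {h, i, j, k}.


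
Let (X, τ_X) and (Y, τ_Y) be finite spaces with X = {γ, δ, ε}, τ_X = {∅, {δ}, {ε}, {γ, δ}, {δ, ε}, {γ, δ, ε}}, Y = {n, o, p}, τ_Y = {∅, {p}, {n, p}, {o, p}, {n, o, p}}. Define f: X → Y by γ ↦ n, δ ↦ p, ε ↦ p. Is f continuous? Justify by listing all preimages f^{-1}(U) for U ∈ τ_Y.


f IS continuous.

Compute f^{-1}(U) for each U ∈ τ_Y:
  U = ∅: f^{-1}(U) = ∅ ∈ τ_X ✓.
  U = {p}: f^{-1}(U) = {δ, ε} ∈ τ_X ✓.
  U = {n, p}: f^{-1}(U) = {γ, δ, ε} ∈ τ_X ✓.
  U = {o, p}: f^{-1}(U) = {δ, ε} ∈ τ_X ✓.
  U = {n, o, p}: f^{-1}(U) = {γ, δ, ε} ∈ τ_X ✓.
Every preimage lies in τ_X, so f IS continuous.


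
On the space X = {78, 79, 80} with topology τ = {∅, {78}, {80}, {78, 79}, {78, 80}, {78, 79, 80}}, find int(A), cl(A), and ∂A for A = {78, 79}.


int(A) = {78, 79}, cl(A) = {78, 79}, ∂A = ∅.

Closed sets in (X, τ) are complements of opens:
  closed(X, τ) = {∅, {79}, {80}, {78, 79}, {79, 80}, {78, 79, 80}}.
int(A) = ⋃ {U ∈ τ : U ⊆ A}. Opens contained in A: ∅, {78}, {78, 79}.
Taking the union of these: int(A) = {78, 79}.
cl(A) = ⋂ {C closed : A ⊆ C}. Closed sets containing A: {78, 79}, {78, 79, 80}.
Intersecting these: cl(A) = {78, 79}.
∂A = cl(A) ∖ int(A) = {78, 79} ∖ {78, 79} = ∅.


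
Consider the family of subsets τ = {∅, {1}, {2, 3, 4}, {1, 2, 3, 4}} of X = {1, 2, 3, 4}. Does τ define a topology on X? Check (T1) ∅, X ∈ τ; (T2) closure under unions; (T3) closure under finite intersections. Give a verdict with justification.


τ IS a topology on X.

Axiom (T1): ∅ ∈ τ? Yes; X ∈ τ? Yes.
Axiom (T2/T3): check pairwise unions and intersections of members of τ.
All pairwise intersections and unions checked — each lies in τ. Therefore τ satisfies (T1), (T2), (T3): it IS a topology on X.


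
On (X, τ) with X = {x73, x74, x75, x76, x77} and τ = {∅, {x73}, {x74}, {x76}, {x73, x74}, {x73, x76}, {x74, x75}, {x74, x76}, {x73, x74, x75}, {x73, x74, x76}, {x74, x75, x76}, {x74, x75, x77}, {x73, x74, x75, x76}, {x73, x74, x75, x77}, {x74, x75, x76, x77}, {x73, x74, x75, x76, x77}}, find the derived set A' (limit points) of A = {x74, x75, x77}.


A' = {x75, x77}

For each x ∈ X, list the open sets U ∈ τ with x ∈ U, then check whether U ∩ (A ∖ {x}) ≠ ∅ for every such U.
  x = x73: open {x73} ∋ x has {x73} ∩ (A ∖ {x73}) = ∅, so x is NOT a limit point.
  x = x74: open {x74} ∋ x has {x74} ∩ (A ∖ {x74}) = ∅, so x is NOT a limit point.
  x = x75: opens ∋ x are {x74, x75}, {x73, x74, x75}, {x74, x75, x76}, {x74, x75, x77}, {x73, x74, x75, x76}, {x73, x74, x75, x77}, {x74, x75, x76, x77}, {x73, x74, x75, x76, x77}; each meets A ∖ {x75}, so x IS a limit point.
  x = x76: open {x76} ∋ x has {x76} ∩ (A ∖ {x76}) = ∅, so x is NOT a limit point.
  x = x77: opens ∋ x are {x74, x75, x77}, {x73, x74, x75, x77}, {x74, x75, x76, x77}, {x73, x74, x75, x76, x77}; each meets A ∖ {x77}, so x IS a limit point.
Collecting: A' = {x75, x77}.


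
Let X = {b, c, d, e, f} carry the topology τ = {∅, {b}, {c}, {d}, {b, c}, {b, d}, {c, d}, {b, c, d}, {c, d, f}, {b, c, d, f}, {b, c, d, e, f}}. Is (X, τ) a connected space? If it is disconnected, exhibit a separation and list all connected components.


(X, τ) is connected.

Find clopen sets (U ∈ τ with X ∖ U ∈ τ):
  U = ∅, X ∖ U = {b, c, d, e, f} — both open, so U is clopen.
  U = {b, c, d, e, f}, X ∖ U = ∅ — both open, so U is clopen.
Only trivial clopens (∅ and X) exist, so (X, τ) is connected.
Compute connected components by grouping points that agree on all clopens:
  component: {b, c, d, e, f}


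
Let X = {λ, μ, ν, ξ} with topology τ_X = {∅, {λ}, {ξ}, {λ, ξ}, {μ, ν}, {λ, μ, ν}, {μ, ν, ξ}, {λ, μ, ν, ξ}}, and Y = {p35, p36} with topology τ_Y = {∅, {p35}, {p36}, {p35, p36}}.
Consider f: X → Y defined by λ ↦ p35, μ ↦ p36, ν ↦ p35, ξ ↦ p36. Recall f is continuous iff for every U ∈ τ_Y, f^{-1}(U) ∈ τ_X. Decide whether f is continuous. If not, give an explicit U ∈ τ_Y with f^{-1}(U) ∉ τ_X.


f is NOT continuous.

Compute f^{-1}(U) for each U ∈ τ_Y:
  U = ∅: f^{-1}(U) = ∅ ∈ τ_X ✓.
  U = {p35}: f^{-1}(U) = {λ, ν} ∉ τ_X ✗.
  U = {p36}: f^{-1}(U) = {μ, ξ} ∉ τ_X ✗.
  U = {p35, p36}: f^{-1}(U) = {λ, μ, ν, ξ} ∈ τ_X ✓.
Found U = {p35} with f^{-1}(U) = {λ, ν} not in τ_X. Therefore f is NOT continuous.
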